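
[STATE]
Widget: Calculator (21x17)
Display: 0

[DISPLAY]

                    0
┌───┬───┬───┬───┐    
│ 7 │ 8 │ 9 │ ÷ │    
├───┼───┼───┼───┤    
│ 4 │ 5 │ 6 │ × │    
├───┼───┼───┼───┤    
│ 1 │ 2 │ 3 │ - │    
├───┼───┼───┼───┤    
│ 0 │ . │ = │ + │    
├───┼───┼───┼───┤    
│ C │ MC│ MR│ M+│    
└───┴───┴───┴───┘    
                     
                     
                     
                     
                     


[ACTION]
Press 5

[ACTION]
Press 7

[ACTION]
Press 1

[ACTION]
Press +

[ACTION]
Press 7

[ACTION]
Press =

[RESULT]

                  578
┌───┬───┬───┬───┐    
│ 7 │ 8 │ 9 │ ÷ │    
├───┼───┼───┼───┤    
│ 4 │ 5 │ 6 │ × │    
├───┼───┼───┼───┤    
│ 1 │ 2 │ 3 │ - │    
├───┼───┼───┼───┤    
│ 0 │ . │ = │ + │    
├───┼───┼───┼───┤    
│ C │ MC│ MR│ M+│    
└───┴───┴───┴───┘    
                     
                     
                     
                     
                     


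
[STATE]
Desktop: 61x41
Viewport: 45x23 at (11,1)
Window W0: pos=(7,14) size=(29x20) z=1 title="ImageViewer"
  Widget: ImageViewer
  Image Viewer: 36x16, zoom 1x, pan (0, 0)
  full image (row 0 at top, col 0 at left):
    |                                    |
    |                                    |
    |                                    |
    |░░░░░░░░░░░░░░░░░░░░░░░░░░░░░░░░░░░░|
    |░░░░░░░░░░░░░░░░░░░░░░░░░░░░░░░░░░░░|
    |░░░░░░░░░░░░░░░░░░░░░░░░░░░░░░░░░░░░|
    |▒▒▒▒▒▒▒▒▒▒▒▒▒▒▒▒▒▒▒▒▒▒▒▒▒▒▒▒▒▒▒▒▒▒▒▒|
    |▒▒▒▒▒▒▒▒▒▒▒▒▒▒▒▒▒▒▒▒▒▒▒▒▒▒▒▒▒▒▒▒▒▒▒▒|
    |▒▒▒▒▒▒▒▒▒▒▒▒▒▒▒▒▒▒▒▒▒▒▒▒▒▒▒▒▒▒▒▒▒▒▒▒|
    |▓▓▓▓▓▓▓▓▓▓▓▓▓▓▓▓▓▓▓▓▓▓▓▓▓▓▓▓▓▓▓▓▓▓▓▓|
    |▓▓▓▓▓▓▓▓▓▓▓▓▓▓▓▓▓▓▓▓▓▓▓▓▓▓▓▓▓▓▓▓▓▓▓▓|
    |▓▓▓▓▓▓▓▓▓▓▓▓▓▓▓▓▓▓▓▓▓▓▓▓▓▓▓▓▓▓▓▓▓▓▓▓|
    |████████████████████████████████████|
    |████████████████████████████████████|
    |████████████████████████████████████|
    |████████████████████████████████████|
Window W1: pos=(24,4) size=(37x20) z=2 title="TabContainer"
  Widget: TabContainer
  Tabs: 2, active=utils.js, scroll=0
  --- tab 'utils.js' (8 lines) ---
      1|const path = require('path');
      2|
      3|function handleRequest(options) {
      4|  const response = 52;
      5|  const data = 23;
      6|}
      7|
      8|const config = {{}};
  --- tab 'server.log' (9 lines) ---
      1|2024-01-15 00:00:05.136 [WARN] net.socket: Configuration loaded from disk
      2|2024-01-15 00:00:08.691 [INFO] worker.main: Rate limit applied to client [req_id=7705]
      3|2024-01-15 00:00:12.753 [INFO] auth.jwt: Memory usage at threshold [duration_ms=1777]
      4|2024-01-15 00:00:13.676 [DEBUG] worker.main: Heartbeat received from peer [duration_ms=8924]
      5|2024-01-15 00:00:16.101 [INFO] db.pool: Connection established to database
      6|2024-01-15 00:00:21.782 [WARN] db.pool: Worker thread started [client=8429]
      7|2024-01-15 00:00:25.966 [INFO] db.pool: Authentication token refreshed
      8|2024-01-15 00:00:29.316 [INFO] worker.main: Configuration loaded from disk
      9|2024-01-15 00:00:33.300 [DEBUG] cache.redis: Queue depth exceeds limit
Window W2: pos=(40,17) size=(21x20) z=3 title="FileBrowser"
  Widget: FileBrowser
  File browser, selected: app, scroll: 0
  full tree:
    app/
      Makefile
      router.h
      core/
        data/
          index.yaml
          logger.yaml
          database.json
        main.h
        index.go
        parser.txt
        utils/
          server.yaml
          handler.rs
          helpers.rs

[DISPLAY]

                                             
                                             
                                             
             ┏━━━━━━━━━━━━━━━━━━━━━━━━━━━━━━━
             ┃ TabContainer                  
             ┠───────────────────────────────
             ┃[utils.js]│ server.log         
             ┃───────────────────────────────
             ┃const path = require('path');  
             ┃                               
             ┃function handleRequest(options)
             ┃  const response = 52;         
             ┃  const data = 23;             
━━━━━━━━━━━━━┃}                              
ageViewer    ┃                               
─────────────┃const config = {{}};           
             ┃               ┏━━━━━━━━━━━━━━━
             ┃               ┃ FileBrowser   
             ┃               ┠───────────────
░░░░░░░░░░░░░┃               ┃> [-] app/     
░░░░░░░░░░░░░┃               ┃    Makefile   
░░░░░░░░░░░░░┃               ┃    router.h   
▒▒▒▒▒▒▒▒▒▒▒▒▒┗━━━━━━━━━━━━━━━┃    [+] core/  


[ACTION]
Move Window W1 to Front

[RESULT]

                                             
                                             
                                             
             ┏━━━━━━━━━━━━━━━━━━━━━━━━━━━━━━━
             ┃ TabContainer                  
             ┠───────────────────────────────
             ┃[utils.js]│ server.log         
             ┃───────────────────────────────
             ┃const path = require('path');  
             ┃                               
             ┃function handleRequest(options)
             ┃  const response = 52;         
             ┃  const data = 23;             
━━━━━━━━━━━━━┃}                              
ageViewer    ┃                               
─────────────┃const config = {{}};           
             ┃                               
             ┃                               
             ┃                               
░░░░░░░░░░░░░┃                               
░░░░░░░░░░░░░┃                               
░░░░░░░░░░░░░┃                               
▒▒▒▒▒▒▒▒▒▒▒▒▒┗━━━━━━━━━━━━━━━━━━━━━━━━━━━━━━━


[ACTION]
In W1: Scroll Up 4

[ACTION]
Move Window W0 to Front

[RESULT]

                                             
                                             
                                             
             ┏━━━━━━━━━━━━━━━━━━━━━━━━━━━━━━━
             ┃ TabContainer                  
             ┠───────────────────────────────
             ┃[utils.js]│ server.log         
             ┃───────────────────────────────
             ┃const path = require('path');  
             ┃                               
             ┃function handleRequest(options)
             ┃  const response = 52;         
             ┃  const data = 23;             
━━━━━━━━━━━━━━━━━━━━━━━━┓                    
ageViewer               ┃                    
────────────────────────┨g = {{}};           
                        ┃                    
                        ┃                    
                        ┃                    
░░░░░░░░░░░░░░░░░░░░░░░░┃                    
░░░░░░░░░░░░░░░░░░░░░░░░┃                    
░░░░░░░░░░░░░░░░░░░░░░░░┃                    
▒▒▒▒▒▒▒▒▒▒▒▒▒▒▒▒▒▒▒▒▒▒▒▒┃━━━━━━━━━━━━━━━━━━━━


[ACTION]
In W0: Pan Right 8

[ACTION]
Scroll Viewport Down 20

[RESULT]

                        ┃                    
                        ┃                    
░░░░░░░░░░░░░░░░░░░░░░░░┃                    
░░░░░░░░░░░░░░░░░░░░░░░░┃                    
░░░░░░░░░░░░░░░░░░░░░░░░┃                    
▒▒▒▒▒▒▒▒▒▒▒▒▒▒▒▒▒▒▒▒▒▒▒▒┃━━━━━━━━━━━━━━━━━━━━
▒▒▒▒▒▒▒▒▒▒▒▒▒▒▒▒▒▒▒▒▒▒▒▒┃    ┃               
▒▒▒▒▒▒▒▒▒▒▒▒▒▒▒▒▒▒▒▒▒▒▒▒┃    ┃               
▓▓▓▓▓▓▓▓▓▓▓▓▓▓▓▓▓▓▓▓▓▓▓▓┃    ┃               
▓▓▓▓▓▓▓▓▓▓▓▓▓▓▓▓▓▓▓▓▓▓▓▓┃    ┃               
▓▓▓▓▓▓▓▓▓▓▓▓▓▓▓▓▓▓▓▓▓▓▓▓┃    ┃               
████████████████████████┃    ┃               
████████████████████████┃    ┃               
████████████████████████┃    ┃               
████████████████████████┃    ┃               
━━━━━━━━━━━━━━━━━━━━━━━━┛    ┃               
                             ┃               
                             ┃               
                             ┗━━━━━━━━━━━━━━━
                                             
                                             
                                             
                                             


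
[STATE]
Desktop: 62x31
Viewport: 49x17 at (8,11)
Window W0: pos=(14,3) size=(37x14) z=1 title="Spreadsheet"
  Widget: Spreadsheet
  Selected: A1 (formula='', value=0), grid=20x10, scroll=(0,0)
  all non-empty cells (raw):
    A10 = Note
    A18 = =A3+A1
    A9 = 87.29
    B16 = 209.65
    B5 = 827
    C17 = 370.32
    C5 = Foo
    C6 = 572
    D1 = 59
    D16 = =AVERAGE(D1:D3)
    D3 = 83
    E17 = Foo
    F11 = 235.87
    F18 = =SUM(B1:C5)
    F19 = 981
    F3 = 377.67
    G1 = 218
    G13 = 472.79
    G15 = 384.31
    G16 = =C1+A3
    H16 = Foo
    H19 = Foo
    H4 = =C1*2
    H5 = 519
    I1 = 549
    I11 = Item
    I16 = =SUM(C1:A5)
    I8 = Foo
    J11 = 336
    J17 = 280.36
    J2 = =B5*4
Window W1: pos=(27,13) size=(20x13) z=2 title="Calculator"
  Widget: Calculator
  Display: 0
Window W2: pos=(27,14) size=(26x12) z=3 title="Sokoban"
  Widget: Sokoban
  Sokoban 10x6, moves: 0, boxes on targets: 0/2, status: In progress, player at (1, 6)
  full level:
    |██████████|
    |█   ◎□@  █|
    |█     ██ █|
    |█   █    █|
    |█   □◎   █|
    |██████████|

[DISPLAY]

      ┃  3        0       0       0      8┃      
      ┃  4        0       0       0       ┃      
      ┃  5        0┏━━━━━━━━━━━━━━━━━━┓   ┃      
      ┃  6        0┏━━━━━━━━━━━━━━━━━━━━━━━━┓    
      ┃  7        0┃ Sokoban                ┃    
      ┗━━━━━━━━━━━━┠────────────────────────┨    
                   ┃██████████              ┃    
                   ┃█   ◎□@  █              ┃    
                   ┃█     ██ █              ┃    
                   ┃█   █    █              ┃    
                   ┃█   □◎   █              ┃    
                   ┃██████████              ┃    
                   ┃Moves: 0  0/2           ┃    
                   ┃                        ┃    
                   ┗━━━━━━━━━━━━━━━━━━━━━━━━┛    
                                                 
                                                 


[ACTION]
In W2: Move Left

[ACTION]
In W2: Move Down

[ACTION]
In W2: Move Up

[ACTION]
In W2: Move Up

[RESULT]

      ┃  3        0       0       0      8┃      
      ┃  4        0       0       0       ┃      
      ┃  5        0┏━━━━━━━━━━━━━━━━━━┓   ┃      
      ┃  6        0┏━━━━━━━━━━━━━━━━━━━━━━━━┓    
      ┃  7        0┃ Sokoban                ┃    
      ┗━━━━━━━━━━━━┠────────────────────────┨    
                   ┃██████████              ┃    
                   ┃█   ■@   █              ┃    
                   ┃█     ██ █              ┃    
                   ┃█   █    █              ┃    
                   ┃█   □◎   █              ┃    
                   ┃██████████              ┃    
                   ┃Moves: 3  1/2           ┃    
                   ┃                        ┃    
                   ┗━━━━━━━━━━━━━━━━━━━━━━━━┛    
                                                 
                                                 


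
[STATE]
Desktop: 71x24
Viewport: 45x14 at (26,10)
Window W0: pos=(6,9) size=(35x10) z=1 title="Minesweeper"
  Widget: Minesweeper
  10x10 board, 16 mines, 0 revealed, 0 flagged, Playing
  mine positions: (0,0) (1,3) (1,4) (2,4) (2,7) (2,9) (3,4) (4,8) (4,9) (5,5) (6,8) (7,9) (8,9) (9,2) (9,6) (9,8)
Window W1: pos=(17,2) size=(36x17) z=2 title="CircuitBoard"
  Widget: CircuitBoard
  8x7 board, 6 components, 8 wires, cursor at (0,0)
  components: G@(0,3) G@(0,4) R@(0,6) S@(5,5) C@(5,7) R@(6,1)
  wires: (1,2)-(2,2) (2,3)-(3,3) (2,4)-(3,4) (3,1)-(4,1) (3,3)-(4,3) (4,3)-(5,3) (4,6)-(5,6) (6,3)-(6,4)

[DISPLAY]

    ·   ·   ·             ┃                  
        │   │             ┃                  
·       ·   ·             ┃                  
│       │                 ┃                  
·       ·           ·     ┃                  
        │           │     ┃                  
        ·       S   ·   C ┃                  
                          ┃                  
━━━━━━━━━━━━━━━━━━━━━━━━━━┛                  
                                             
                                             
                                             
                                             
                                             


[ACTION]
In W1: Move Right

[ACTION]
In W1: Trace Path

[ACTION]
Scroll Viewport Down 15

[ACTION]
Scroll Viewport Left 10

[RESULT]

p┃2           ·   ·   ·             ┃        
─┃                │   │             ┃        
■┃3       ·       ·   ·             ┃        
■┃        │       │                 ┃        
■┃4       ·       ·           ·     ┃        
■┃                │           │     ┃        
■┃5               ·       S   ·   C ┃        
■┃                                  ┃        
━┗━━━━━━━━━━━━━━━━━━━━━━━━━━━━━━━━━━┛        
                                             
                                             
                                             
                                             
                                             


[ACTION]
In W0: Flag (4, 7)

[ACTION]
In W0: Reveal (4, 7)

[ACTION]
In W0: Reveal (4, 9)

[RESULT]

p┃2           ·   ·   ·             ┃        
─┃                │   │             ┃        
■┃3       ·       ·   ·             ┃        
■┃        │       │                 ┃        
✹┃4       ·       ·           ·     ┃        
■┃                │           │     ┃        
✹┃5               ·       S   ·   C ┃        
■┃                                  ┃        
━┗━━━━━━━━━━━━━━━━━━━━━━━━━━━━━━━━━━┛        
                                             
                                             
                                             
                                             
                                             


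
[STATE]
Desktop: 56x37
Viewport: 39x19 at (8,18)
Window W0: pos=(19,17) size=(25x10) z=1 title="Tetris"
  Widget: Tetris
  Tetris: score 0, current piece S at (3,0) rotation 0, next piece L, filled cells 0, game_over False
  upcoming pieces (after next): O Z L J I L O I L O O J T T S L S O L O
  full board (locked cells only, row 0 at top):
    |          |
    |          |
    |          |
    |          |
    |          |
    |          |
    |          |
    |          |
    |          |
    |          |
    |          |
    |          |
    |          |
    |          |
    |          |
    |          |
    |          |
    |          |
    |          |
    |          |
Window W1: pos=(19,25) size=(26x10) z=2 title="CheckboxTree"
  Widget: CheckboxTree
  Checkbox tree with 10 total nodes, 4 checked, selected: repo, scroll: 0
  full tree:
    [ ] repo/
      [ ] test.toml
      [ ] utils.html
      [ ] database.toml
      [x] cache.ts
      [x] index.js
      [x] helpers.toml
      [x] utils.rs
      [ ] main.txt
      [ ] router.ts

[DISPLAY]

           ┃ Tetris                ┃   
           ┠───────────────────────┨   
           ┃          │Next:       ┃   
           ┃          │  ▒         ┃   
           ┃          │▒▒▒         ┃   
           ┃          │            ┃   
           ┃          │            ┃   
           ┏━━━━━━━━━━━━━━━━━━━━━━━━┓  
           ┃ CheckboxTree           ┃  
           ┠────────────────────────┨  
           ┃>[-] repo/              ┃  
           ┃   [ ] test.toml        ┃  
           ┃   [ ] utils.html       ┃  
           ┃   [ ] database.toml    ┃  
           ┃   [x] cache.ts         ┃  
           ┃   [x] index.js         ┃  
           ┗━━━━━━━━━━━━━━━━━━━━━━━━┛  
                                       
                                       


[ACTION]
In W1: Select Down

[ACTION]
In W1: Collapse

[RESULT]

           ┃ Tetris                ┃   
           ┠───────────────────────┨   
           ┃          │Next:       ┃   
           ┃          │  ▒         ┃   
           ┃          │▒▒▒         ┃   
           ┃          │            ┃   
           ┃          │            ┃   
           ┏━━━━━━━━━━━━━━━━━━━━━━━━┓  
           ┃ CheckboxTree           ┃  
           ┠────────────────────────┨  
           ┃ [-] repo/              ┃  
           ┃>  [ ] test.toml        ┃  
           ┃   [ ] utils.html       ┃  
           ┃   [ ] database.toml    ┃  
           ┃   [x] cache.ts         ┃  
           ┃   [x] index.js         ┃  
           ┗━━━━━━━━━━━━━━━━━━━━━━━━┛  
                                       
                                       


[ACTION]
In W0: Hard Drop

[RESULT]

           ┃ Tetris                ┃   
           ┠───────────────────────┨   
           ┃          │Next:       ┃   
           ┃          │▓▓          ┃   
           ┃          │▓▓          ┃   
           ┃          │            ┃   
           ┃    ░░    │            ┃   
           ┏━━━━━━━━━━━━━━━━━━━━━━━━┓  
           ┃ CheckboxTree           ┃  
           ┠────────────────────────┨  
           ┃ [-] repo/              ┃  
           ┃>  [ ] test.toml        ┃  
           ┃   [ ] utils.html       ┃  
           ┃   [ ] database.toml    ┃  
           ┃   [x] cache.ts         ┃  
           ┃   [x] index.js         ┃  
           ┗━━━━━━━━━━━━━━━━━━━━━━━━┛  
                                       
                                       


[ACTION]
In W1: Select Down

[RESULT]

           ┃ Tetris                ┃   
           ┠───────────────────────┨   
           ┃          │Next:       ┃   
           ┃          │▓▓          ┃   
           ┃          │▓▓          ┃   
           ┃          │            ┃   
           ┃    ░░    │            ┃   
           ┏━━━━━━━━━━━━━━━━━━━━━━━━┓  
           ┃ CheckboxTree           ┃  
           ┠────────────────────────┨  
           ┃ [-] repo/              ┃  
           ┃   [ ] test.toml        ┃  
           ┃>  [ ] utils.html       ┃  
           ┃   [ ] database.toml    ┃  
           ┃   [x] cache.ts         ┃  
           ┃   [x] index.js         ┃  
           ┗━━━━━━━━━━━━━━━━━━━━━━━━┛  
                                       
                                       


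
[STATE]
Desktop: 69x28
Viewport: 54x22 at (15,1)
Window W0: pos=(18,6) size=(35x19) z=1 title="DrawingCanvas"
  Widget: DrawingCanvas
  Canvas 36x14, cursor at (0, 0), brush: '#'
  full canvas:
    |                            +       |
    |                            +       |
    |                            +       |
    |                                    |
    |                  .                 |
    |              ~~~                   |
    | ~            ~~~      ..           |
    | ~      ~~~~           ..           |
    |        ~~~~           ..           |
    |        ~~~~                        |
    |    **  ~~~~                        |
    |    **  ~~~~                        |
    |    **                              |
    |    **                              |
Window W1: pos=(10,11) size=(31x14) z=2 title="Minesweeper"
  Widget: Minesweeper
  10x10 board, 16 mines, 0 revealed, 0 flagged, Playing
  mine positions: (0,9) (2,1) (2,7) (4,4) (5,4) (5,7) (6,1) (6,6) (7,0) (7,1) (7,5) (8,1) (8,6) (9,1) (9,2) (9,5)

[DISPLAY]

                                                      
                                                      
                                                      
                                                      
                                                      
   ┏━━━━━━━━━━━━━━━━━━━━━━━━━━━━━━━━━┓                
   ┃ DrawingCanvas                   ┃                
   ┠─────────────────────────────────┨                
   ┃+                           +    ┃                
   ┃                            +    ┃                
━━━━━━━━━━━━━━━━━━━━━━━━━┓      +    ┃                
esweeper                 ┃           ┃                
─────────────────────────┨           ┃                
■■■■■■                   ┃           ┃                
■■■■■■                   ┃ ..        ┃                
■■■■■■                   ┃ ..        ┃                
■■■■■■                   ┃ ..        ┃                
■■■■■■                   ┃           ┃                
■■■■■■                   ┃           ┃                
■■■■■■                   ┃           ┃                
■■■■■■                   ┃           ┃                
■■■■■■                   ┃           ┃                


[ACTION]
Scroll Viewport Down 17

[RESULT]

   ┏━━━━━━━━━━━━━━━━━━━━━━━━━━━━━━━━━┓                
   ┃ DrawingCanvas                   ┃                
   ┠─────────────────────────────────┨                
   ┃+                           +    ┃                
   ┃                            +    ┃                
━━━━━━━━━━━━━━━━━━━━━━━━━┓      +    ┃                
esweeper                 ┃           ┃                
─────────────────────────┨           ┃                
■■■■■■                   ┃           ┃                
■■■■■■                   ┃ ..        ┃                
■■■■■■                   ┃ ..        ┃                
■■■■■■                   ┃ ..        ┃                
■■■■■■                   ┃           ┃                
■■■■■■                   ┃           ┃                
■■■■■■                   ┃           ┃                
■■■■■■                   ┃           ┃                
■■■■■■                   ┃           ┃                
■■■■■■                   ┃           ┃                
━━━━━━━━━━━━━━━━━━━━━━━━━┛━━━━━━━━━━━┛                
                                                      
                                                      
                                                      


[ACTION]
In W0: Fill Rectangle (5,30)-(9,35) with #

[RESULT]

   ┏━━━━━━━━━━━━━━━━━━━━━━━━━━━━━━━━━┓                
   ┃ DrawingCanvas                   ┃                
   ┠─────────────────────────────────┨                
   ┃+                           +    ┃                
   ┃                            +    ┃                
━━━━━━━━━━━━━━━━━━━━━━━━━┓      +    ┃                
esweeper                 ┃           ┃                
─────────────────────────┨           ┃                
■■■■■■                   ┃        ###┃                
■■■■■■                   ┃ ..     ###┃                
■■■■■■                   ┃ ..     ###┃                
■■■■■■                   ┃ ..     ###┃                
■■■■■■                   ┃        ###┃                
■■■■■■                   ┃           ┃                
■■■■■■                   ┃           ┃                
■■■■■■                   ┃           ┃                
■■■■■■                   ┃           ┃                
■■■■■■                   ┃           ┃                
━━━━━━━━━━━━━━━━━━━━━━━━━┛━━━━━━━━━━━┛                
                                                      
                                                      
                                                      


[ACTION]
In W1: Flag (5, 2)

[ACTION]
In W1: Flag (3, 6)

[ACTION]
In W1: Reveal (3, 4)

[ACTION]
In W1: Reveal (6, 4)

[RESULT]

   ┏━━━━━━━━━━━━━━━━━━━━━━━━━━━━━━━━━┓                
   ┃ DrawingCanvas                   ┃                
   ┠─────────────────────────────────┨                
   ┃+                           +    ┃                
   ┃                            +    ┃                
━━━━━━━━━━━━━━━━━━━━━━━━━┓      +    ┃                
esweeper                 ┃           ┃                
─────────────────────────┨           ┃                
■■■■■■                   ┃        ###┃                
■■■■■■                   ┃ ..     ###┃                
■■■■■■                   ┃ ..     ###┃                
1■⚑■■■                   ┃ ..     ###┃                
■■■■■■                   ┃        ###┃                
■■■■■■                   ┃           ┃                
2■■■■■                   ┃           ┃                
■■■■■■                   ┃           ┃                
■■■■■■                   ┃           ┃                
■■■■■■                   ┃           ┃                
━━━━━━━━━━━━━━━━━━━━━━━━━┛━━━━━━━━━━━┛                
                                                      
                                                      
                                                      


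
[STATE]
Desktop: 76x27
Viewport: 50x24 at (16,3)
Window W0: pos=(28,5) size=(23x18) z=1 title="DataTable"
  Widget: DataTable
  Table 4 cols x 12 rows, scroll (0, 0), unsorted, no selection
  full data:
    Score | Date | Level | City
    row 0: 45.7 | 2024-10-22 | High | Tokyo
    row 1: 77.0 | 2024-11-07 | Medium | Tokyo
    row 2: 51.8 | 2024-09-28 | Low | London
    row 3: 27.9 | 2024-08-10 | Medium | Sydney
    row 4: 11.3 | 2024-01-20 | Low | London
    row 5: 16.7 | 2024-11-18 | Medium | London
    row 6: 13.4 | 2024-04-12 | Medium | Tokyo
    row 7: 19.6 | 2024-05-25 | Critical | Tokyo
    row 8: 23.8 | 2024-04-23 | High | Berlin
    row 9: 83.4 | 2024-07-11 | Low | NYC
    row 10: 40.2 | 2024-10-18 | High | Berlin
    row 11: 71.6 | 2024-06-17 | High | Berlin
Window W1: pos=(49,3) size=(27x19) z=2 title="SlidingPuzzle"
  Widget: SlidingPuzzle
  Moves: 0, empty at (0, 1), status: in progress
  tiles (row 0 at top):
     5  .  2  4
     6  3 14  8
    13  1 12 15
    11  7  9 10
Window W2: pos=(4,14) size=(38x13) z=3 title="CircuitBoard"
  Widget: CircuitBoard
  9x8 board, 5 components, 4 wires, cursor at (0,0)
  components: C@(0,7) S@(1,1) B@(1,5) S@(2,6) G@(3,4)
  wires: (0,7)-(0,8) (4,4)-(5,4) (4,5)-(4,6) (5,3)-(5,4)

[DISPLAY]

                                 ┏━━━━━━━━━━━━━━━━
                                 ┃ SlidingPuzzle  
            ┏━━━━━━━━━━━━━━━━━━━━┠────────────────
            ┃ DataTable          ┃┌────┬────┬────┬
            ┠────────────────────┃│  5 │    │  2 │
            ┃Score│Date      │Lev┃├────┼────┼────┼
            ┃─────┼──────────┼───┃│  6 │  3 │ 14 │
            ┃45.7 │2024-10-22│Hig┃├────┼────┼────┼
            ┃77.0 │2024-11-07│Med┃│ 13 │  1 │ 12 │
            ┃51.8 │2024-09-28│Low┃├────┼────┼────┼
            ┃27.9 │2024-08-10│Med┃│ 11 │  7 │  9 │
━━━━━━━━━━━━━━━━━━━━━━━━━┓-20│Low┃└────┴────┴────┴
rd                       ┃-18│Med┃Moves: 0        
─────────────────────────┨-12│Med┃                
4 5 6 7 8                ┃-25│Cri┃                
                     C ─ ┃-23│Hig┃                
                         ┃-11│Low┃                
             B           ┃-18│Hig┃                
                         ┃-17│Hig┗━━━━━━━━━━━━━━━━
                 S       ┃━━━━━━━━┛               
                         ┃                        
         G               ┃                        
                         ┃                        
━━━━━━━━━━━━━━━━━━━━━━━━━┛                        


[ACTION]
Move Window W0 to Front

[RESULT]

                                 ┏━━━━━━━━━━━━━━━━
                                 ┃ SlidingPuzzle  
            ┏━━━━━━━━━━━━━━━━━━━━━┓───────────────
            ┃ DataTable           ┃────┬────┬────┬
            ┠─────────────────────┨  5 │    │  2 │
            ┃Score│Date      │Leve┃────┼────┼────┼
            ┃─────┼──────────┼────┃  6 │  3 │ 14 │
            ┃45.7 │2024-10-22│High┃────┼────┼────┼
            ┃77.0 │2024-11-07│Medi┃ 13 │  1 │ 12 │
            ┃51.8 │2024-09-28│Low ┃────┼────┼────┼
            ┃27.9 │2024-08-10│Medi┃ 11 │  7 │  9 │
━━━━━━━━━━━━┃11.3 │2024-01-20│Low ┃────┴────┴────┴
rd          ┃16.7 │2024-11-18│Medi┃oves: 0        
────────────┃13.4 │2024-04-12│Medi┃               
4 5 6 7 8   ┃19.6 │2024-05-25│Crit┃               
            ┃23.8 │2024-04-23│High┃               
            ┃83.4 │2024-07-11│Low ┃               
            ┃40.2 │2024-10-18│High┃               
            ┃71.6 │2024-06-17│High┃━━━━━━━━━━━━━━━
            ┗━━━━━━━━━━━━━━━━━━━━━┛               
                         ┃                        
         G               ┃                        
                         ┃                        
━━━━━━━━━━━━━━━━━━━━━━━━━┛                        


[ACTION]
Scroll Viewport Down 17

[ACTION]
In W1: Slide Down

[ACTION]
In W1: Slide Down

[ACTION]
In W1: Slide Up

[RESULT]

                                 ┏━━━━━━━━━━━━━━━━
                                 ┃ SlidingPuzzle  
            ┏━━━━━━━━━━━━━━━━━━━━━┓───────────────
            ┃ DataTable           ┃────┬────┬────┬
            ┠─────────────────────┨  5 │  3 │  2 │
            ┃Score│Date      │Leve┃────┼────┼────┼
            ┃─────┼──────────┼────┃  6 │    │ 14 │
            ┃45.7 │2024-10-22│High┃────┼────┼────┼
            ┃77.0 │2024-11-07│Medi┃ 13 │  1 │ 12 │
            ┃51.8 │2024-09-28│Low ┃────┼────┼────┼
            ┃27.9 │2024-08-10│Medi┃ 11 │  7 │  9 │
━━━━━━━━━━━━┃11.3 │2024-01-20│Low ┃────┴────┴────┴
rd          ┃16.7 │2024-11-18│Medi┃oves: 1        
────────────┃13.4 │2024-04-12│Medi┃               
4 5 6 7 8   ┃19.6 │2024-05-25│Crit┃               
            ┃23.8 │2024-04-23│High┃               
            ┃83.4 │2024-07-11│Low ┃               
            ┃40.2 │2024-10-18│High┃               
            ┃71.6 │2024-06-17│High┃━━━━━━━━━━━━━━━
            ┗━━━━━━━━━━━━━━━━━━━━━┛               
                         ┃                        
         G               ┃                        
                         ┃                        
━━━━━━━━━━━━━━━━━━━━━━━━━┛                        


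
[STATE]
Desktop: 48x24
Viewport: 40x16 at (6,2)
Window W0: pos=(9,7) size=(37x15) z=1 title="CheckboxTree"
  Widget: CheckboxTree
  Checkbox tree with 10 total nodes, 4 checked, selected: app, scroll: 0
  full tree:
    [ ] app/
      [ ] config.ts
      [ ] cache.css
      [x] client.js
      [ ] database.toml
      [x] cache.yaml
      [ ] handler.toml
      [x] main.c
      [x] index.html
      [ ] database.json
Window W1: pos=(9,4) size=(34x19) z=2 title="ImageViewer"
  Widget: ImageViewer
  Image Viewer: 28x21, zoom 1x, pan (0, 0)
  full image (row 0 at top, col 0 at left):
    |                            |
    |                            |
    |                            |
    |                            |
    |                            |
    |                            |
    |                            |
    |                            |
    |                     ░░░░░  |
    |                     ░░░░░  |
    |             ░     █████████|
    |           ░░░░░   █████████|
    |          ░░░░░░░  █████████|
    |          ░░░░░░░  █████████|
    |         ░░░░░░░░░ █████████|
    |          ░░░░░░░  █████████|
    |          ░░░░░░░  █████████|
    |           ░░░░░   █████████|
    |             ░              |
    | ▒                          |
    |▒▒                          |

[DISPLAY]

                                        
                                        
   ┏━━━━━━━━━━━━━━━━━━━━━━━━━━━━━━━━┓   
   ┃ ImageViewer                    ┃   
   ┠────────────────────────────────┨   
   ┃                                ┃━━┓
   ┃                                ┃  ┃
   ┃                                ┃──┨
   ┃                                ┃  ┃
   ┃                                ┃  ┃
   ┃                                ┃  ┃
   ┃                                ┃  ┃
   ┃                                ┃  ┃
   ┃                     ░░░░░      ┃  ┃
   ┃                     ░░░░░      ┃  ┃
   ┃             ░     █████████    ┃  ┃


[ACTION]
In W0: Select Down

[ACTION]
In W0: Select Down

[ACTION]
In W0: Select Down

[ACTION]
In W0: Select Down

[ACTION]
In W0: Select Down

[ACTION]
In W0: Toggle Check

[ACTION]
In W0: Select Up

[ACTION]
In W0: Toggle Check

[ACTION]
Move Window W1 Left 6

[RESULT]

                                        
                                        
━━━━━━━━━━━━━━━━━━━━━━━━━━━━━━┓         
mageViewer                    ┃         
──────────────────────────────┨         
                              ┃━━━━━━━━┓
                              ┃        ┃
                              ┃────────┨
                              ┃        ┃
                              ┃        ┃
                              ┃        ┃
                              ┃        ┃
                              ┃        ┃
                   ░░░░░      ┃        ┃
                   ░░░░░      ┃        ┃
           ░     █████████    ┃        ┃
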